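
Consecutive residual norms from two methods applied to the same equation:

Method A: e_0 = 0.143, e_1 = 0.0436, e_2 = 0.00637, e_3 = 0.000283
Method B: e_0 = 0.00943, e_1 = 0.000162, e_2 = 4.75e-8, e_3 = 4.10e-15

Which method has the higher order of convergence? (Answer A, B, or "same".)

Method A: p ≈ ln(0.000283/0.00637)/ln(0.00637/0.0436) ≈ 1.62.
Method B: p ≈ ln(4.10e-15/4.75e-8)/ln(4.75e-8/0.000162) ≈ 2.00.
Method B has the higher order (≈2.0 vs ≈1.6).

B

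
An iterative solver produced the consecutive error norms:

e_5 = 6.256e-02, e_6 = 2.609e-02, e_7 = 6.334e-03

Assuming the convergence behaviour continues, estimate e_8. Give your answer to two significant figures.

6.4e-4

First estimate the order: p ≈ ln(e_7/e_6) / ln(e_6/e_5) = ln(6.334e-03/2.609e-02)/ln(2.609e-02/6.256e-02) = ln(0.242775)/ln(0.41704) ≈ 1.6186.
Then e_8 ≈ e_7·(e_7/e_6)^p = 6.334e-03·(0.242775)^1.6186 = 6.334e-03·0.101133 ≈ 0.0006406.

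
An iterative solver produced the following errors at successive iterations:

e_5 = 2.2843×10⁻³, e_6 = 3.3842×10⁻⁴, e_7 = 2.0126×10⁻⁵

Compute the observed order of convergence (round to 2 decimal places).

p ≈ ln(e_7/e_6) / ln(e_6/e_5)
  = ln(2.0126×10⁻⁵/3.3842×10⁻⁴) / ln(3.3842×10⁻⁴/2.2843×10⁻³)
  = ln(0.0594705) / ln(0.14815)
  = -2.82227 / -1.90953 ≈ 1.47799

1.48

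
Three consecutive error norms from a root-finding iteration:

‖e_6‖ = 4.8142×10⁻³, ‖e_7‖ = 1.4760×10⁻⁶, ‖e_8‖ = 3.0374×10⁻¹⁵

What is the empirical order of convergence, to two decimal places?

2.47

p ≈ ln(‖e_8‖/‖e_7‖) / ln(‖e_7‖/‖e_6‖)
  = ln(3.0374×10⁻¹⁵/1.4760×10⁻⁶) / ln(1.4760×10⁻⁶/4.8142×10⁻³)
  = ln(2.05786e-09) / ln(0.000306593)
  = -20.00160 / -8.08999 ≈ 2.47239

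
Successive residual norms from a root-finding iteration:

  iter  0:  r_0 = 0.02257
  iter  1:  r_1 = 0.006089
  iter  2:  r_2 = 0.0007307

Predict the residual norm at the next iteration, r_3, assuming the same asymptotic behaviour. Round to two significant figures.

2.4e-5

First estimate the order: p ≈ ln(r_2/r_1) / ln(r_1/r_0) = ln(0.0007307/0.006089)/ln(0.006089/0.02257) = ln(0.120003)/ln(0.269783) ≈ 1.6183.
Then r_3 ≈ r_2·(r_2/r_1)^p = 0.0007307·(0.120003)^1.6183 = 0.0007307·0.0323487 ≈ 2.364e-05.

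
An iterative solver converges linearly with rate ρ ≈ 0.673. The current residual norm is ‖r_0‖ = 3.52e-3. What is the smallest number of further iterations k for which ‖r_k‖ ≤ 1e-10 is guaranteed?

After k steps, ‖r_k‖ ≈ 3.52e-3·0.673^k.
Need 0.673^k ≤ 1e-10/3.52e-3 = 2.84091e-08.
k ≥ ln(2.84091e-08)/ln(0.673) = -17.3766/-0.39601 = 43.879.
Smallest integer k = 44.

44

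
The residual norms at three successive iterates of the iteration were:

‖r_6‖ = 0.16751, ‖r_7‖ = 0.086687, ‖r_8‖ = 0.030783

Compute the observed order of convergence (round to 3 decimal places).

p ≈ ln(‖r_8‖/‖r_7‖) / ln(‖r_7‖/‖r_6‖)
  = ln(0.030783/0.086687) / ln(0.086687/0.16751)
  = ln(0.355105) / ln(0.517503)
  = -1.035342 / -0.658740 ≈ 1.571701

1.572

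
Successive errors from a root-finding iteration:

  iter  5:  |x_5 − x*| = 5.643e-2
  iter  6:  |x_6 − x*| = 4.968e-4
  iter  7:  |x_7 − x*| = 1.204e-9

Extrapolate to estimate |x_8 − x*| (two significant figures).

First estimate the order: p ≈ ln(|x_7 − x*|/|x_6 − x*|) / ln(|x_6 − x*|/|x_5 − x*|) = ln(1.204e-9/4.968e-4)/ln(4.968e-4/5.643e-2) = ln(2.42351e-06)/ln(0.00880383) ≈ 2.7322.
Then |x_8 − x*| ≈ |x_7 − x*|·(|x_7 − x*|/|x_6 − x*|)^p = 1.204e-9·(2.42351e-06)^2.7322 = 1.204e-9·4.5413e-16 ≈ 5.468e-25.

5.5e-25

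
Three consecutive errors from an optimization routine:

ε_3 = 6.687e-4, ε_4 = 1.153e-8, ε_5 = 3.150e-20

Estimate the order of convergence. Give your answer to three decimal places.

2.428

p ≈ ln(ε_5/ε_4) / ln(ε_4/ε_3)
  = ln(3.150e-20/1.153e-8) / ln(1.153e-8/6.687e-4)
  = ln(2.732e-12) / ln(1.72424e-05)
  = -26.625987 / -10.968139 ≈ 2.427576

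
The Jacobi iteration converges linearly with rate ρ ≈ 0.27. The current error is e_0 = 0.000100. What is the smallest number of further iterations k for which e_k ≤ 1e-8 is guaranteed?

After k steps, e_k ≈ 0.000100·0.27^k.
Need 0.27^k ≤ 1e-8/0.000100 = 0.0001.
k ≥ ln(0.0001)/ln(0.27) = -9.2103/-1.30933 = 7.034.
Smallest integer k = 8.

8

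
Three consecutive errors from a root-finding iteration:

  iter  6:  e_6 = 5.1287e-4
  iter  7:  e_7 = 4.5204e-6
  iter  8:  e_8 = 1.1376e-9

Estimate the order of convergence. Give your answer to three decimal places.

p ≈ ln(e_8/e_7) / ln(e_7/e_6)
  = ln(1.1376e-9/4.5204e-6) / ln(4.5204e-6/5.1287e-4)
  = ln(0.000251659) / ln(0.00881393)
  = -8.287436 / -4.731422 ≈ 1.751574

1.752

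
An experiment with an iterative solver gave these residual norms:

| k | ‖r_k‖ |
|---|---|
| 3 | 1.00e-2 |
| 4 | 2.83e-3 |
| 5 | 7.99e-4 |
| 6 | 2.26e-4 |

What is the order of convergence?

1

Consecutive ratios: ‖r_6‖/‖r_5‖ = 2.26e-4/7.99e-4 = 0.282854, ‖r_5‖/‖r_4‖ = 7.99e-4/2.83e-3 = 0.282332.
p ≈ ln(0.282854)/ln(0.282332) = -1.2628/-1.2647 ≈ 1.00.
So the convergence is linear (order 1).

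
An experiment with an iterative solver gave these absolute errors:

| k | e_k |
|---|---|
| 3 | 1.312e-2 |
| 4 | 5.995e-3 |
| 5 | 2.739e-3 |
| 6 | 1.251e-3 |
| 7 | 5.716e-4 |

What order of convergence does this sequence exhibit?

1

Consecutive ratios: e_7/e_6 = 5.716e-4/1.251e-3 = 0.456914, e_6/e_5 = 1.251e-3/2.739e-3 = 0.456736.
p ≈ ln(0.456914)/ln(0.456736) = -0.7833/-0.7836 ≈ 1.00.
So the convergence is linear (order 1).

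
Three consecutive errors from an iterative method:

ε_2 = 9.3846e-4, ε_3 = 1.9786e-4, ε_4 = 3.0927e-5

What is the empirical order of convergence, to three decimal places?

1.192

p ≈ ln(ε_4/ε_3) / ln(ε_3/ε_2)
  = ln(3.0927e-5/1.9786e-4) / ln(1.9786e-4/9.3846e-4)
  = ln(0.156307) / ln(0.210835)
  = -1.855933 / -1.556679 ≈ 1.192239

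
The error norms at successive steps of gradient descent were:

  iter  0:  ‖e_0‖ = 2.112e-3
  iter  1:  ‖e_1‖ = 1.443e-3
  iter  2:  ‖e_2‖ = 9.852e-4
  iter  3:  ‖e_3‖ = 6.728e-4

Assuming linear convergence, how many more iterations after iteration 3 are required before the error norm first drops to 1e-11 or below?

48

Rate ρ ≈ ‖e_3‖/‖e_2‖ = 6.728e-4/9.852e-4 = 0.6829.
After j more steps, ‖e_{3+j}‖ ≈ 6.728e-4·ρ^j; need ρ^j ≤ 1e-11/6.728e-4 = 1.48633e-08.
j ≥ ln(1.48633e-08)/ln(0.6829) = -18.0244/-0.38141 = 47.257.
So 48 more iterations are needed.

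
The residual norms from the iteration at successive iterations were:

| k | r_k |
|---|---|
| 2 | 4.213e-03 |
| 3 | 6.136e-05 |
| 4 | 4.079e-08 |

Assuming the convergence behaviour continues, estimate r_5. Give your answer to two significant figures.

1.3e-13

First estimate the order: p ≈ ln(r_4/r_3) / ln(r_3/r_2) = ln(4.079e-08/6.136e-05)/ln(6.136e-05/4.213e-03) = ln(0.000664765)/ln(0.0145644) ≈ 1.7299.
Then r_5 ≈ r_4·(r_4/r_3)^p = 4.079e-08·(0.000664765)^1.7299 = 4.079e-08·3.18811e-06 ≈ 1.3e-13.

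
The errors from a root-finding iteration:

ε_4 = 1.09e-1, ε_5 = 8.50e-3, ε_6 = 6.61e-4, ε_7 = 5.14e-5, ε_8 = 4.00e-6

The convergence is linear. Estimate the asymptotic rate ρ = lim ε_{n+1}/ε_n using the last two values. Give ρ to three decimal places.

0.078

ρ ≈ ε_8/ε_7 = 4.00e-6/5.14e-5 = 0.07782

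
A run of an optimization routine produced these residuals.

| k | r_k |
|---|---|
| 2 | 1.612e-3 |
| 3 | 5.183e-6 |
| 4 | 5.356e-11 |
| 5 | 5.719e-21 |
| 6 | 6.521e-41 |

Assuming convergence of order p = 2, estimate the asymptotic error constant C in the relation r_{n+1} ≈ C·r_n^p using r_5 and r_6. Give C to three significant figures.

1.99

C ≈ r_6 / r_5^2
  = 6.521e-41 / (5.719e-21)^2
  = 6.521e-41 / 3.2707e-41 ≈ 1.9938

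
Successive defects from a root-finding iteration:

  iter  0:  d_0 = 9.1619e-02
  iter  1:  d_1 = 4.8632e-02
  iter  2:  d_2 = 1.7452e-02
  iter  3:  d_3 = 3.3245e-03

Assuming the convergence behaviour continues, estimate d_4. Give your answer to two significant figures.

First estimate the order: p ≈ ln(d_3/d_2) / ln(d_2/d_1) = ln(3.3245e-03/1.7452e-02)/ln(1.7452e-02/4.8632e-02) = ln(0.190494)/ln(0.358858) ≈ 1.6180.
Then d_4 ≈ d_3·(d_3/d_2)^p = 3.3245e-03·(0.190494)^1.6180 = 3.3245e-03·0.0683672 ≈ 0.0002273.

2.3e-4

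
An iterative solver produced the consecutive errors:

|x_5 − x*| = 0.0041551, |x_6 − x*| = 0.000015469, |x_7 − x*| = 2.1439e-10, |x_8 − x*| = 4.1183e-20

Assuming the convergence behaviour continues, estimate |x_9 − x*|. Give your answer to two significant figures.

First estimate the order: p ≈ ln(|x_8 − x*|/|x_7 − x*|) / ln(|x_7 − x*|/|x_6 − x*|) = ln(4.1183e-20/2.1439e-10)/ln(2.1439e-10/0.000015469) = ln(1.92094e-10)/ln(1.38593e-05) ≈ 2.0000.
Then |x_9 − x*| ≈ |x_8 − x*|·(|x_8 − x*|/|x_7 − x*|)^p = 4.1183e-20·(1.92094e-10)^2.0000 = 4.1183e-20·3.69001e-20 ≈ 1.52e-39.

1.5e-39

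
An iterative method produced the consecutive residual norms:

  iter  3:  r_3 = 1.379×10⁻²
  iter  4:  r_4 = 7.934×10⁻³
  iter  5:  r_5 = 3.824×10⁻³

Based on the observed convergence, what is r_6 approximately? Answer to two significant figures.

1.5e-3

First estimate the order: p ≈ ln(r_5/r_4) / ln(r_4/r_3) = ln(3.824×10⁻³/7.934×10⁻³)/ln(7.934×10⁻³/1.379×10⁻²) = ln(0.481976)/ln(0.575344) ≈ 1.3203.
Then r_6 ≈ r_5·(r_5/r_4)^p = 3.824×10⁻³·(0.481976)^1.3203 = 3.824×10⁻³·0.381503 ≈ 0.001459.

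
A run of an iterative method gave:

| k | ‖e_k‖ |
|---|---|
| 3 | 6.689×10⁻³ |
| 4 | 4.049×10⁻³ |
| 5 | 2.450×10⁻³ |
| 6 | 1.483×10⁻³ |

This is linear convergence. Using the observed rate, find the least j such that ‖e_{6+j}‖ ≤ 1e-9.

29

Rate ρ ≈ ‖e_6‖/‖e_5‖ = 1.483×10⁻³/2.450×10⁻³ = 0.6053.
After j more steps, ‖e_{6+j}‖ ≈ 1.483×10⁻³·ρ^j; need ρ^j ≤ 1e-9/1.483×10⁻³ = 6.74309e-07.
j ≥ ln(6.74309e-07)/ln(0.6053) = -14.2096/-0.50203 = 28.304.
So 29 more iterations are needed.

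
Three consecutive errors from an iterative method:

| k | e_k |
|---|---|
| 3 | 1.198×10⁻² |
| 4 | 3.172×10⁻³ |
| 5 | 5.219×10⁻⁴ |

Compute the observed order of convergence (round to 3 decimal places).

p ≈ ln(e_5/e_4) / ln(e_4/e_3)
  = ln(5.219×10⁻⁴/3.172×10⁻³) / ln(3.172×10⁻³/1.198×10⁻²)
  = ln(0.164533) / ln(0.264775)
  = -1.804644 / -1.328875 ≈ 1.358024

1.358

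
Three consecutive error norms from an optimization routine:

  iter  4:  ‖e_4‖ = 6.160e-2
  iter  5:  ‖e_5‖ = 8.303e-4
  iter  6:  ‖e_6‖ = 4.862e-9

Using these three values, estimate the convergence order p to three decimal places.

2.798

p ≈ ln(‖e_6‖/‖e_5‖) / ln(‖e_5‖/‖e_4‖)
  = ln(4.862e-9/8.303e-4) / ln(8.303e-4/6.160e-2)
  = ln(5.85571e-06) / ln(0.0134789)
  = -12.048093 / -4.306630 ≈ 2.797569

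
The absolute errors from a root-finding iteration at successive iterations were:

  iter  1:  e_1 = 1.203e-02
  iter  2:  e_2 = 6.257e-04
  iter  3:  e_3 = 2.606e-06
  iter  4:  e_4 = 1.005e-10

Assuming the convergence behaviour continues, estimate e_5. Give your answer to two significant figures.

6.6e-19

First estimate the order: p ≈ ln(e_4/e_3) / ln(e_3/e_2) = ln(1.005e-10/2.606e-06)/ln(2.606e-06/6.257e-04) = ln(3.85649e-05)/ln(0.00416494) ≈ 1.8542.
Then e_5 ≈ e_4·(e_4/e_3)^p = 1.005e-10·(3.85649e-05)^1.8542 = 1.005e-10·6.54512e-09 ≈ 6.578e-19.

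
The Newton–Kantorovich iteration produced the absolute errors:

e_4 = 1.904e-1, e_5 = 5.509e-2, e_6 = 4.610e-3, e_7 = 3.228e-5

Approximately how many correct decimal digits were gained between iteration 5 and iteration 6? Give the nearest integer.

Digits gained ≈ log₁₀(e_5/e_6) = log₁₀(5.509e-2/4.610e-3) = log₁₀(11.9501) ≈ 1.077.

1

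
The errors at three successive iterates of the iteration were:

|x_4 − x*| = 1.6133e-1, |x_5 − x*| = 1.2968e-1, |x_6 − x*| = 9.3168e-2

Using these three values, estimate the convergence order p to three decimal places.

p ≈ ln(|x_6 − x*|/|x_5 − x*|) / ln(|x_5 − x*|/|x_4 − x*|)
  = ln(9.3168e-2/1.2968e-1) / ln(1.2968e-1/1.6133e-1)
  = ln(0.718445) / ln(0.803818)
  = -0.330666 / -0.218382 ≈ 1.514163

1.514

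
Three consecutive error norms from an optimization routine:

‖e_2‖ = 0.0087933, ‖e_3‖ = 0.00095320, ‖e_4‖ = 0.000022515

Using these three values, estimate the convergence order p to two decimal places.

1.69

p ≈ ln(‖e_4‖/‖e_3‖) / ln(‖e_3‖/‖e_2‖)
  = ln(0.000022515/0.00095320) / ln(0.00095320/0.0087933)
  = ln(0.0236204) / ln(0.108401)
  = -3.74564 / -2.22192 ≈ 1.68577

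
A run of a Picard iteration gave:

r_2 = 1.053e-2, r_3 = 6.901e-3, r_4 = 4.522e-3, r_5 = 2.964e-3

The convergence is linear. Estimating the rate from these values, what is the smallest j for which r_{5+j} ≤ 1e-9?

36

Rate ρ ≈ r_5/r_4 = 2.964e-3/4.522e-3 = 0.6555.
After j more steps, r_{5+j} ≈ 2.964e-3·ρ^j; need ρ^j ≤ 1e-9/2.964e-3 = 3.37382e-07.
j ≥ ln(3.37382e-07)/ln(0.6555) = -14.9021/-0.42236 = 35.283.
So 36 more iterations are needed.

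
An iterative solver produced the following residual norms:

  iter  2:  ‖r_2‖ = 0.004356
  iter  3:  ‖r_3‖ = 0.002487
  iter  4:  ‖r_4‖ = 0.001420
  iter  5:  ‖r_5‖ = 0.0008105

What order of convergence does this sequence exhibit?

1

Consecutive ratios: ‖r_5‖/‖r_4‖ = 0.0008105/0.001420 = 0.570775, ‖r_4‖/‖r_3‖ = 0.001420/0.002487 = 0.570969.
p ≈ ln(0.570775)/ln(0.570969) = -0.5608/-0.5604 ≈ 1.00.
So the convergence is linear (order 1).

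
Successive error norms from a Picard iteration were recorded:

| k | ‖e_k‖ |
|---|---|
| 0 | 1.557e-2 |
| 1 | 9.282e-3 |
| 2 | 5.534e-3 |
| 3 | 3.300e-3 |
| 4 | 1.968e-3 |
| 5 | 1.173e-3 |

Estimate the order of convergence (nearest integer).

1

Consecutive ratios: ‖e_5‖/‖e_4‖ = 1.173e-3/1.968e-3 = 0.596037, ‖e_4‖/‖e_3‖ = 1.968e-3/3.300e-3 = 0.596364.
p ≈ ln(0.596037)/ln(0.596364) = -0.5175/-0.5169 ≈ 1.00.
So the convergence is linear (order 1).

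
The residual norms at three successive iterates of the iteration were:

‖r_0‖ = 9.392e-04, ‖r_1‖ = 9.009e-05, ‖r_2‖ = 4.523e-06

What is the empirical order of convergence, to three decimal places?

1.276

p ≈ ln(‖r_2‖/‖r_1‖) / ln(‖r_1‖/‖r_0‖)
  = ln(4.523e-06/9.009e-05) / ln(9.009e-05/9.392e-04)
  = ln(0.0502054) / ln(0.0959221)
  = -2.991633 / -2.344219 ≈ 1.276175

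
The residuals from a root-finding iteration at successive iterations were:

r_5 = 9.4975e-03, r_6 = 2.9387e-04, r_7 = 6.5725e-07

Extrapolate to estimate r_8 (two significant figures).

1.5e-11

First estimate the order: p ≈ ln(r_7/r_6) / ln(r_6/r_5) = ln(6.5725e-07/2.9387e-04)/ln(2.9387e-04/9.4975e-03) = ln(0.00223653)/ln(0.0309418) ≈ 1.7559.
Then r_8 ≈ r_7·(r_7/r_6)^p = 6.5725e-07·(0.00223653)^1.7559 = 6.5725e-07·2.2188e-05 ≈ 1.458e-11.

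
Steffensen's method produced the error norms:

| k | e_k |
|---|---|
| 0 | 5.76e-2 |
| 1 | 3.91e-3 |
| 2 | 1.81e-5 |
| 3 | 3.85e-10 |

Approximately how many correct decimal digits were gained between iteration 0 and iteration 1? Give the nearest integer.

Digits gained ≈ log₁₀(e_0/e_1) = log₁₀(5.76e-2/3.91e-3) = log₁₀(14.7315) ≈ 1.168.

1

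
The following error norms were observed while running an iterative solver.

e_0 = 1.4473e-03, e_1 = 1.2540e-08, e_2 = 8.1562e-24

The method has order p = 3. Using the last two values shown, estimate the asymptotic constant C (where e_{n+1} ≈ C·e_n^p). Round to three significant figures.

4.14

C ≈ e_2 / e_1^3
  = 8.1562e-24 / (1.2540e-08)^3
  = 8.1562e-24 / 1.97194e-24 ≈ 4.1361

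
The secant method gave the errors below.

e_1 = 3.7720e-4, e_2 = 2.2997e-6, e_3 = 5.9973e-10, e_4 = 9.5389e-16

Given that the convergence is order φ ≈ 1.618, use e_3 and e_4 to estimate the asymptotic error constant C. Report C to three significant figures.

C ≈ e_4 / e_3^1.618
  = 9.5389e-16 / (5.9973e-10)^1.618
  = 9.5389e-16 / 1.19876e-15 ≈ 0.79573

0.796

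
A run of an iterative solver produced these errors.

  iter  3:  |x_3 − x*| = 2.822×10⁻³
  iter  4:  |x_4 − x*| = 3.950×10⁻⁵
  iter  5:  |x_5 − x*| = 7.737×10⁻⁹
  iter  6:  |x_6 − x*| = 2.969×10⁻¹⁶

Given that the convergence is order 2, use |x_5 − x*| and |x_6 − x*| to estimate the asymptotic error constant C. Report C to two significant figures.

C ≈ |x_6 − x*| / |x_5 − x*|^2
  = 2.969×10⁻¹⁶ / (7.737×10⁻⁹)^2
  = 2.969×10⁻¹⁶ / 5.98612e-17 ≈ 4.9598

5.0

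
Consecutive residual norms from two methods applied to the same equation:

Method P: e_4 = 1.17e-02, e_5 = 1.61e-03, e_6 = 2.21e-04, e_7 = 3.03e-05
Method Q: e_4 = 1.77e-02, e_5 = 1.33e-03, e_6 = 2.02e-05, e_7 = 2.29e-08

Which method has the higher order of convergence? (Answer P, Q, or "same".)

Q

Method P: p ≈ ln(3.03e-05/2.21e-04)/ln(2.21e-04/1.61e-03) ≈ 1.00.
Method Q: p ≈ ln(2.29e-08/2.02e-05)/ln(2.02e-05/1.33e-03) ≈ 1.62.
Method Q has the higher order (≈1.6 vs ≈1.0).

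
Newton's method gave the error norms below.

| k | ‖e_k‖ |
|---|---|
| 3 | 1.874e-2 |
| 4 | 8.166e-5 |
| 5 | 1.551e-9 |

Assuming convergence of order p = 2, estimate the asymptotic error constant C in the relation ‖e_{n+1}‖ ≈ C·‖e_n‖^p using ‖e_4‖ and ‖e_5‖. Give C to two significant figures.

C ≈ ‖e_5‖ / ‖e_4‖^2
  = 1.551e-9 / (8.166e-5)^2
  = 1.551e-9 / 6.66836e-09 ≈ 0.23259

0.23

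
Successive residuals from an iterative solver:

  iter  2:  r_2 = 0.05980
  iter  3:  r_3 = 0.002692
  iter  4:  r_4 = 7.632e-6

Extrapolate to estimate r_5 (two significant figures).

First estimate the order: p ≈ ln(r_4/r_3) / ln(r_3/r_2) = ln(7.632e-6/0.002692)/ln(0.002692/0.05980) = ln(0.00283507)/ln(0.0450167) ≈ 1.8917.
Then r_5 ≈ r_4·(r_4/r_3)^p = 7.632e-6·(0.00283507)^1.8917 = 7.632e-6·1.5171e-05 ≈ 1.158e-10.

1.2e-10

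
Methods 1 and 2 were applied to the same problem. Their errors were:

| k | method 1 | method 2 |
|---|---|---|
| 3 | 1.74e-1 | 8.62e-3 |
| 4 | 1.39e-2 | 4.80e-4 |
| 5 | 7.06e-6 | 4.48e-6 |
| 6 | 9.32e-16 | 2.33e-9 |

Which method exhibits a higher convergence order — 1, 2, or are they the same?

Method 1: p ≈ ln(9.32e-16/7.06e-6)/ln(7.06e-6/1.39e-2) ≈ 3.00.
Method 2: p ≈ ln(2.33e-9/4.48e-6)/ln(4.48e-6/4.80e-4) ≈ 1.62.
Method 1 has the higher order (≈3.0 vs ≈1.6).

1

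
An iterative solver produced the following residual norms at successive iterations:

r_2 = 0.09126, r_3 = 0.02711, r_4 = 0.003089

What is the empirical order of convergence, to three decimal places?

1.789

p ≈ ln(r_4/r_3) / ln(r_3/r_2)
  = ln(0.003089/0.02711) / ln(0.02711/0.09126)
  = ln(0.113943) / ln(0.297063)
  = -2.172057 / -1.213811 ≈ 1.789452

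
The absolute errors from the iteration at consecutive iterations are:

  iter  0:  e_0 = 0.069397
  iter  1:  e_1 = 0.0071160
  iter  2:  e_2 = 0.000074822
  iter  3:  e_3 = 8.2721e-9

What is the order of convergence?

Consecutive ratios: e_3/e_2 = 8.2721e-9/0.000074822 = 0.000110557, e_2/e_1 = 0.000074822/0.0071160 = 0.0105146.
p ≈ ln(0.000110557)/ln(0.0105146) = -9.1100/-4.5550 ≈ 2.00.
So the convergence is quadratic (order 2).

2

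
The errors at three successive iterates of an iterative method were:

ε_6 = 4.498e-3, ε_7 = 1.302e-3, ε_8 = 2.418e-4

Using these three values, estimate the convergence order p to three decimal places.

p ≈ ln(ε_8/ε_7) / ln(ε_7/ε_6)
  = ln(2.418e-4/1.302e-3) / ln(1.302e-3/4.498e-3)
  = ln(0.185714) / ln(0.289462)
  = -1.683547 / -1.239731 ≈ 1.357994

1.358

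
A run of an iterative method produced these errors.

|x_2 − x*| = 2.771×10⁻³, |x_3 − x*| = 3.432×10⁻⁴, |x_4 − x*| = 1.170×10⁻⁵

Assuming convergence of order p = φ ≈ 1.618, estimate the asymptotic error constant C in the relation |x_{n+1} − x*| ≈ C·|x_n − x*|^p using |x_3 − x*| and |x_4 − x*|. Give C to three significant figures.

C ≈ |x_4 − x*| / |x_3 − x*|^1.618
  = 1.170×10⁻⁵ / (3.432×10⁻⁴)^1.618
  = 1.170×10⁻⁵ / 2.48036e-06 ≈ 4.717

4.72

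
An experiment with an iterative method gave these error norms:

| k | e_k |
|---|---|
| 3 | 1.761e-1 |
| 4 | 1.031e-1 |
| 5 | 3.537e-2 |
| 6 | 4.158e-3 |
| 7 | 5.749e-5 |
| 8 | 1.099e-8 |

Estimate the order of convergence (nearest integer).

2

Consecutive ratios: e_8/e_7 = 1.099e-8/5.749e-5 = 0.000191164, e_7/e_6 = 5.749e-5/4.158e-3 = 0.0138264.
p ≈ ln(0.000191164)/ln(0.0138264) = -8.5624/-4.2812 ≈ 2.00.
So the convergence is quadratic (order 2).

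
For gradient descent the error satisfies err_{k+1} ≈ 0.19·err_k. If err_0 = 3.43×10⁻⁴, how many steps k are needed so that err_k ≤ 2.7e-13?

After k steps, err_k ≈ 3.43×10⁻⁴·0.19^k.
Need 0.19^k ≤ 2.7e-13/3.43×10⁻⁴ = 7.87172e-10.
k ≥ ln(7.87172e-10)/ln(0.19) = -20.9626/-1.66073 = 12.623.
Smallest integer k = 13.

13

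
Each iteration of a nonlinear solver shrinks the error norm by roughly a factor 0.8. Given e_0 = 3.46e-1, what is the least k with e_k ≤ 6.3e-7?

60

After k steps, e_k ≈ 3.46e-1·0.8^k.
Need 0.8^k ≤ 6.3e-7/3.46e-1 = 1.82081e-06.
k ≥ ln(1.82081e-06)/ln(0.8) = -13.2162/-0.22314 = 59.228.
Smallest integer k = 60.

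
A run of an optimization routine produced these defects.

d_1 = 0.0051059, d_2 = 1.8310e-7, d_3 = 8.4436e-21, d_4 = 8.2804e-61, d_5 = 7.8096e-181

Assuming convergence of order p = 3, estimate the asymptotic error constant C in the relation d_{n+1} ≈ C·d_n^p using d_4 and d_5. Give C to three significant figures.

1.38

C ≈ d_5 / d_4^3
  = 7.8096e-181 / (8.2804e-61)^3
  = 7.8096e-181 / 5.67746e-181 ≈ 1.3755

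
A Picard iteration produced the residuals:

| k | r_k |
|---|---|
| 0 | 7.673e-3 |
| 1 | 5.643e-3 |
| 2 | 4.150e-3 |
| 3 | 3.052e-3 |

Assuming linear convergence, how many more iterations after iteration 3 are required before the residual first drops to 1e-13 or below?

79

Rate ρ ≈ r_3/r_2 = 3.052e-3/4.150e-3 = 0.7354.
After j more steps, r_{3+j} ≈ 3.052e-3·ρ^j; need ρ^j ≤ 1e-13/3.052e-3 = 3.27654e-11.
j ≥ ln(3.27654e-11)/ln(0.7354) = -24.1416/-0.30734 = 78.550.
So 79 more iterations are needed.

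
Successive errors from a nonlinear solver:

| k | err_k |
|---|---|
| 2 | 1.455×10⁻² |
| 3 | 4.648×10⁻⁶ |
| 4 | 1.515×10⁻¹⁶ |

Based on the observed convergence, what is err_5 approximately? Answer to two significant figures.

5.2e-48

First estimate the order: p ≈ ln(err_4/err_3) / ln(err_3/err_2) = ln(1.515×10⁻¹⁶/4.648×10⁻⁶)/ln(4.648×10⁻⁶/1.455×10⁻²) = ln(3.25947e-11)/ln(0.00031945) ≈ 3.0000.
Then err_5 ≈ err_4·(err_4/err_3)^p = 1.515×10⁻¹⁶·(3.25947e-11)^3.0000 = 1.515×10⁻¹⁶·3.46291e-32 ≈ 5.246e-48.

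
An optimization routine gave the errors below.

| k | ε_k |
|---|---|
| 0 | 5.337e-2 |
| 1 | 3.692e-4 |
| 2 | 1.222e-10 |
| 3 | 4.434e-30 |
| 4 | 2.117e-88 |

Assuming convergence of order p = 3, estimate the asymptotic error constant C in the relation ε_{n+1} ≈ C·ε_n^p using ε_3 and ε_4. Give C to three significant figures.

2.43

C ≈ ε_4 / ε_3^3
  = 2.117e-88 / (4.434e-30)^3
  = 2.117e-88 / 8.7174e-89 ≈ 2.4285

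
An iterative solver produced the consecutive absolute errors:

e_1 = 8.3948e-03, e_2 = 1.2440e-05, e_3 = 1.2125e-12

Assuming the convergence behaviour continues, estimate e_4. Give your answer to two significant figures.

First estimate the order: p ≈ ln(e_3/e_2) / ln(e_2/e_1) = ln(1.2125e-12/1.2440e-05)/ln(1.2440e-05/8.3948e-03) = ln(9.74678e-08)/ln(0.00148187) ≈ 2.4781.
Then e_4 ≈ e_3·(e_3/e_2)^p = 1.2125e-12·(9.74678e-08)^2.4781 = 1.2125e-12·4.22374e-18 ≈ 5.121e-30.

5.1e-30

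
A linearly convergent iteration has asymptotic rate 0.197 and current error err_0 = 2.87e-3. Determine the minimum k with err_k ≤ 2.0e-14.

After k steps, err_k ≈ 2.87e-3·0.197^k.
Need 0.197^k ≤ 2.0e-14/2.87e-3 = 6.96864e-12.
k ≥ ln(6.96864e-12)/ln(0.197) = -25.6896/-1.62455 = 15.813.
Smallest integer k = 16.

16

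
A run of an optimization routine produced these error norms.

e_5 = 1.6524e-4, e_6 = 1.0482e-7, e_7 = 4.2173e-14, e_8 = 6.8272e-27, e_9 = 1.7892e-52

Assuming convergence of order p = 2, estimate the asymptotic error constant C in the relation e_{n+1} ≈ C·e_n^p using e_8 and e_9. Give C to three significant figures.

C ≈ e_9 / e_8^2
  = 1.7892e-52 / (6.8272e-27)^2
  = 1.7892e-52 / 4.66107e-53 ≈ 3.8386

3.84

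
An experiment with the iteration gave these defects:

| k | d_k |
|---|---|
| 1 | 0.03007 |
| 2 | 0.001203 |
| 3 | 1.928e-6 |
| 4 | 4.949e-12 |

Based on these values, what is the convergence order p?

2

Consecutive ratios: d_4/d_3 = 4.949e-12/1.928e-6 = 2.56691e-06, d_3/d_2 = 1.928e-6/0.001203 = 0.00160266.
p ≈ ln(2.56691e-06)/ln(0.00160266) = -12.8728/-6.4361 ≈ 2.00.
So the convergence is quadratic (order 2).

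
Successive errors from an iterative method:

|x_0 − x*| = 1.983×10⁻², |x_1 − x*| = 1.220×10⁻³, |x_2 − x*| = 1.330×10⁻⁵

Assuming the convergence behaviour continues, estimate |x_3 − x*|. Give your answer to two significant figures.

First estimate the order: p ≈ ln(|x_2 − x*|/|x_1 − x*|) / ln(|x_1 − x*|/|x_0 − x*|) = ln(1.330×10⁻⁵/1.220×10⁻³)/ln(1.220×10⁻³/1.983×10⁻²) = ln(0.0109016)/ln(0.0615229) ≈ 1.6206.
Then |x_3 − x*| ≈ |x_2 − x*|·(|x_2 − x*|/|x_1 − x*|)^p = 1.330×10⁻⁵·(0.0109016)^1.6206 = 1.330×10⁻⁵·0.000660019 ≈ 8.778e-09.

8.8e-9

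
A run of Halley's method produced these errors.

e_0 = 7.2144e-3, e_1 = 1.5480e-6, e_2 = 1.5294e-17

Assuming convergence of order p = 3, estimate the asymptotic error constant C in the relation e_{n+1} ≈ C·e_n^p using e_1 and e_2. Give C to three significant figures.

C ≈ e_2 / e_1^3
  = 1.5294e-17 / (1.5480e-6)^3
  = 1.5294e-17 / 3.70948e-18 ≈ 4.123

4.12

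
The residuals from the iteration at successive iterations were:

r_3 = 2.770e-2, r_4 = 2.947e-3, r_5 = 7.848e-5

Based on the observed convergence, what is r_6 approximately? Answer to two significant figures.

2.2e-7

First estimate the order: p ≈ ln(r_5/r_4) / ln(r_4/r_3) = ln(7.848e-5/2.947e-3)/ln(2.947e-3/2.770e-2) = ln(0.0266305)/ln(0.10639) ≈ 1.6182.
Then r_6 ≈ r_5·(r_5/r_4)^p = 7.848e-5·(0.0266305)^1.6182 = 7.848e-5·0.00283106 ≈ 2.222e-07.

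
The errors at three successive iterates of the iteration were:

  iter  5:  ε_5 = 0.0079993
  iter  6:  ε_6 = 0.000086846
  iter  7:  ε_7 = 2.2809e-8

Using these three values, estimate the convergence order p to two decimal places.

1.82

p ≈ ln(ε_7/ε_6) / ln(ε_6/ε_5)
  = ln(2.2809e-8/0.000086846) / ln(0.000086846/0.0079993)
  = ln(0.000262637) / ln(0.0108567)
  = -8.24474 / -4.52297 ≈ 1.82286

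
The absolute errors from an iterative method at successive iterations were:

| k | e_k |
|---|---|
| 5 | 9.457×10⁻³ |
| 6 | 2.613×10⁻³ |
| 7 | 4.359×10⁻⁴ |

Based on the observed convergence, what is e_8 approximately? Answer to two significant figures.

First estimate the order: p ≈ ln(e_7/e_6) / ln(e_6/e_5) = ln(4.359×10⁻⁴/2.613×10⁻³)/ln(2.613×10⁻³/9.457×10⁻³) = ln(0.16682)/ln(0.276303) ≈ 1.3923.
Then e_8 ≈ e_7·(e_7/e_6)^p = 4.359×10⁻⁴·(0.16682)^1.3923 = 4.359×10⁻⁴·0.0826297 ≈ 3.602e-05.

3.6e-5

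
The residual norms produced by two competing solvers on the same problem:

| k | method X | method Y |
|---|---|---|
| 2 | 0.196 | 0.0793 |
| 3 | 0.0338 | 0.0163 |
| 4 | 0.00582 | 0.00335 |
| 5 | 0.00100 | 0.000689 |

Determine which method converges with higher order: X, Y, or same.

Method X: p ≈ ln(0.00100/0.00582)/ln(0.00582/0.0338) ≈ 1.00.
Method Y: p ≈ ln(0.000689/0.00335)/ln(0.00335/0.0163) ≈ 1.00.
Both orders ≈ 1.0 — effectively the same.

same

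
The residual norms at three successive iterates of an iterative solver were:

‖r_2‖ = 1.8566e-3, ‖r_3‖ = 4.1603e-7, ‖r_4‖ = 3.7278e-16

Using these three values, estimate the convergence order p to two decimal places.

p ≈ ln(‖r_4‖/‖r_3‖) / ln(‖r_3‖/‖r_2‖)
  = ln(3.7278e-16/4.1603e-7) / ln(4.1603e-7/1.8566e-3)
  = ln(8.96041e-10) / ln(0.000224082)
  = -20.83303 / -8.40350 ≈ 2.47909

2.48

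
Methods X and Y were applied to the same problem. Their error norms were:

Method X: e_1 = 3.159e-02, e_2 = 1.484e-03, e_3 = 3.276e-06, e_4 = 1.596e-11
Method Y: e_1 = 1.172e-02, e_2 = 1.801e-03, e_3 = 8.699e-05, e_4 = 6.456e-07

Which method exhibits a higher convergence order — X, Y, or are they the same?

Method X: p ≈ ln(1.596e-11/3.276e-06)/ln(3.276e-06/1.484e-03) ≈ 2.00.
Method Y: p ≈ ln(6.456e-07/8.699e-05)/ln(8.699e-05/1.801e-03) ≈ 1.62.
Method X has the higher order (≈2.0 vs ≈1.6).

X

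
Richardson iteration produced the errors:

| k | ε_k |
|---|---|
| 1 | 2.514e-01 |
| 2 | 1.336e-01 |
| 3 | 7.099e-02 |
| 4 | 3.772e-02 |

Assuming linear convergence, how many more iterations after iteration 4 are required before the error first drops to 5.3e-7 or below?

Rate ρ ≈ ε_4/ε_3 = 3.772e-02/7.099e-02 = 0.5313.
After j more steps, ε_{4+j} ≈ 3.772e-02·ρ^j; need ρ^j ≤ 5.3e-7/3.772e-02 = 1.40509e-05.
j ≥ ln(1.40509e-05)/ln(0.5313) = -11.1728/-0.63243 = 17.666.
So 18 more iterations are needed.

18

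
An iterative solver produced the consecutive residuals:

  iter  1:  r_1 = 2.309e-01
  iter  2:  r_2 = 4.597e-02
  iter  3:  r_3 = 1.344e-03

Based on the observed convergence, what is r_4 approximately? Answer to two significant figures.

5.9e-7

First estimate the order: p ≈ ln(r_3/r_2) / ln(r_2/r_1) = ln(1.344e-03/4.597e-02)/ln(4.597e-02/2.309e-01) = ln(0.0292365)/ln(0.199091) ≈ 2.1886.
Then r_4 ≈ r_3·(r_3/r_2)^p = 1.344e-03·(0.0292365)^2.1886 = 1.344e-03·0.00043906 ≈ 5.901e-07.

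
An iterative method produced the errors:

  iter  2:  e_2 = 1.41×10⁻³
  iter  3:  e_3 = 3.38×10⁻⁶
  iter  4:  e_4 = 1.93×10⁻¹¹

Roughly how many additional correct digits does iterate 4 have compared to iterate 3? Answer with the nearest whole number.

5

Digits gained ≈ log₁₀(e_3/e_4) = log₁₀(3.38×10⁻⁶/1.93×10⁻¹¹) = log₁₀(175130) ≈ 5.243.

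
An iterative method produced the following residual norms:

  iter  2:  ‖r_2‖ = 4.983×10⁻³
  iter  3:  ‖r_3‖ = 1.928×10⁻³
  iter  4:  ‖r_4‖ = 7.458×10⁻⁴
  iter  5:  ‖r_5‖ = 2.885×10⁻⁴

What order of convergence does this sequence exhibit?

1

Consecutive ratios: ‖r_5‖/‖r_4‖ = 2.885×10⁻⁴/7.458×10⁻⁴ = 0.386833, ‖r_4‖/‖r_3‖ = 7.458×10⁻⁴/1.928×10⁻³ = 0.386826.
p ≈ ln(0.386833)/ln(0.386826) = -0.9498/-0.9498 ≈ 1.00.
So the convergence is linear (order 1).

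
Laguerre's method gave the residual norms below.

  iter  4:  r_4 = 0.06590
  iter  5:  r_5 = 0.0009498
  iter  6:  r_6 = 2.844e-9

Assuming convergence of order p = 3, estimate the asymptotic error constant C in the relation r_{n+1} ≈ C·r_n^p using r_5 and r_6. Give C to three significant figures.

3.32

C ≈ r_6 / r_5^3
  = 2.844e-9 / (0.0009498)^3
  = 2.844e-9 / 8.56834e-10 ≈ 3.3192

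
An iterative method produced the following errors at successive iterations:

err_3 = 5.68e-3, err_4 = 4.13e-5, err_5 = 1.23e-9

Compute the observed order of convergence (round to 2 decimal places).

p ≈ ln(err_5/err_4) / ln(err_4/err_3)
  = ln(1.23e-9/4.13e-5) / ln(4.13e-5/5.68e-3)
  = ln(2.97821e-05) / ln(0.00727113)
  = -10.42160 / -4.92384 ≈ 2.11656

2.12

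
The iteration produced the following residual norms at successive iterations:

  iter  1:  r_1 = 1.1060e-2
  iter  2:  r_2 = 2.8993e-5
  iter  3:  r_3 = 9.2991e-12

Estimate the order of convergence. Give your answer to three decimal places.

2.516

p ≈ ln(r_3/r_2) / ln(r_2/r_1)
  = ln(9.2991e-12/2.8993e-5) / ln(2.8993e-5/1.1060e-2)
  = ln(3.20736e-07) / ln(0.00262143)
  = -14.952647 / -5.944035 ≈ 2.515572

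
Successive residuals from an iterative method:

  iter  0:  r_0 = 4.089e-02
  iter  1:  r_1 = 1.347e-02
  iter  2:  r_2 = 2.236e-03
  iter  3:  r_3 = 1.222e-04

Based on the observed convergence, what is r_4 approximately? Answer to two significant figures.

1.1e-6

First estimate the order: p ≈ ln(r_3/r_2) / ln(r_2/r_1) = ln(1.222e-04/2.236e-03)/ln(2.236e-03/1.347e-02) = ln(0.0546512)/ln(0.165999) ≈ 1.6187.
Then r_4 ≈ r_3·(r_3/r_2)^p = 1.222e-04·(0.0546512)^1.6187 = 1.222e-04·0.009048 ≈ 1.106e-06.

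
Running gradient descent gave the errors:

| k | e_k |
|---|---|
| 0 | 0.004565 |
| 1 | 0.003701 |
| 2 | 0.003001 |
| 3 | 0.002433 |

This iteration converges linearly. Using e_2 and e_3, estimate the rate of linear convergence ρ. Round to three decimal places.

0.811

ρ ≈ e_3/e_2 = 0.002433/0.003001 = 0.81073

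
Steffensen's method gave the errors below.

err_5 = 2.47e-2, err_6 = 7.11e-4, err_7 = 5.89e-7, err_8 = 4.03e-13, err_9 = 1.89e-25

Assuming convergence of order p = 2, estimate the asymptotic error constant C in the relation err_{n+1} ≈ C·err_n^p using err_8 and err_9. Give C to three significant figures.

C ≈ err_9 / err_8^2
  = 1.89e-25 / (4.03e-13)^2
  = 1.89e-25 / 1.62409e-25 ≈ 1.1637

1.16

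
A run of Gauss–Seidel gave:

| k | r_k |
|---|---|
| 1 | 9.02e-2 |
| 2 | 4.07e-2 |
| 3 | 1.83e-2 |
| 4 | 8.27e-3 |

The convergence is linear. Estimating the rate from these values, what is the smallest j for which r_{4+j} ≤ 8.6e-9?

18

Rate ρ ≈ r_4/r_3 = 8.27e-3/1.83e-2 = 0.4519.
After j more steps, r_{4+j} ≈ 8.27e-3·ρ^j; need ρ^j ≤ 8.6e-9/8.27e-3 = 1.0399e-06.
j ≥ ln(1.0399e-06)/ln(0.4519) = -13.7764/-0.79429 = 17.344.
So 18 more iterations are needed.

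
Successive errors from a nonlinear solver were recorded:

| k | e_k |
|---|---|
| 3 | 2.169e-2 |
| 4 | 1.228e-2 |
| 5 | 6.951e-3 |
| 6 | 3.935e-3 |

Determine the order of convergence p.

1

Consecutive ratios: e_6/e_5 = 3.935e-3/6.951e-3 = 0.566106, e_5/e_4 = 6.951e-3/1.228e-2 = 0.566042.
p ≈ ln(0.566106)/ln(0.566042) = -0.5690/-0.5691 ≈ 1.00.
So the convergence is linear (order 1).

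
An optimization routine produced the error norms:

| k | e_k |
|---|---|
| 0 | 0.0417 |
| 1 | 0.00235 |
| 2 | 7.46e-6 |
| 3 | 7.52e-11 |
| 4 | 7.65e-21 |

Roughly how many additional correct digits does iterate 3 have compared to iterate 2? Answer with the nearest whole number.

5

Digits gained ≈ log₁₀(e_2/e_3) = log₁₀(7.46e-6/7.52e-11) = log₁₀(99202.1) ≈ 4.997.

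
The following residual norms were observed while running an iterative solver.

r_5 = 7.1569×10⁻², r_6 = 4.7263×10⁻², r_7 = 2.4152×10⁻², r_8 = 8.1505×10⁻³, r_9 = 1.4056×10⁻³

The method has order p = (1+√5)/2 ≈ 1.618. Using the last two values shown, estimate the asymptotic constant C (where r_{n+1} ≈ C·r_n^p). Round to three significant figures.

3.37

C ≈ r_9 / r_8^1.618
  = 1.4056×10⁻³ / (8.1505×10⁻³)^1.618
  = 1.4056×10⁻³ / 0.000417154 ≈ 3.3695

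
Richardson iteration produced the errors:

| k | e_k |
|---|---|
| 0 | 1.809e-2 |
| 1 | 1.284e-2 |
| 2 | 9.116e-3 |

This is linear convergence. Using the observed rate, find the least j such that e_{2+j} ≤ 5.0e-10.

Rate ρ ≈ e_2/e_1 = 9.116e-3/1.284e-2 = 0.7100.
After j more steps, e_{2+j} ≈ 9.116e-3·ρ^j; need ρ^j ≤ 5.0e-10/9.116e-3 = 5.48486e-08.
j ≥ ln(5.48486e-08)/ln(0.7100) = -16.7187/-0.34249 = 48.815.
So 49 more iterations are needed.

49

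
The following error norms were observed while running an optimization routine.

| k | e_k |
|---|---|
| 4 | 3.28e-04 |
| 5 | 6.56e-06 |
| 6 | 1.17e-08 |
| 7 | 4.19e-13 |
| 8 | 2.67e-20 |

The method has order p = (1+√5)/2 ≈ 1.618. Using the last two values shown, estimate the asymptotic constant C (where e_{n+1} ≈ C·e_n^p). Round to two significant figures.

2.8

C ≈ e_8 / e_7^1.618
  = 2.67e-20 / (4.19e-13)^1.618
  = 2.67e-20 / 9.39166e-21 ≈ 2.8429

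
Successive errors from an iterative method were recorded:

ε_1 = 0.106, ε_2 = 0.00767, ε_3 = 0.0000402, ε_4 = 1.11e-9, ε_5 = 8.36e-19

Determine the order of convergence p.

2

Consecutive ratios: ε_5/ε_4 = 8.36e-19/1.11e-9 = 7.53153e-10, ε_4/ε_3 = 1.11e-9/0.0000402 = 2.76119e-05.
p ≈ ln(7.53153e-10)/ln(2.76119e-05) = -21.0068/-10.4973 ≈ 2.00.
So the convergence is quadratic (order 2).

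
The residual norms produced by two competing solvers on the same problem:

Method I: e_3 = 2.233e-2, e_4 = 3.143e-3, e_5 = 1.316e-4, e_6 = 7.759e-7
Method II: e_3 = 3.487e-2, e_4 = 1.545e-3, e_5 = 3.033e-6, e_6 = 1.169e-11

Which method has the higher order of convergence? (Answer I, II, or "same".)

Method I: p ≈ ln(7.759e-7/1.316e-4)/ln(1.316e-4/3.143e-3) ≈ 1.62.
Method II: p ≈ ln(1.169e-11/3.033e-6)/ln(3.033e-6/1.545e-3) ≈ 2.00.
Method II has the higher order (≈2.0 vs ≈1.6).

II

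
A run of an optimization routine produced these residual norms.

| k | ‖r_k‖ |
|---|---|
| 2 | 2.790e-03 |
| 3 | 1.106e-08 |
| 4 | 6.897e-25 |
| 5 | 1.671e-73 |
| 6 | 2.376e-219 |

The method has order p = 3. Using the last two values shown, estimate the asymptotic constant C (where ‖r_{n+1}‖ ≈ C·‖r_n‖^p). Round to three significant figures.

C ≈ ‖r_6‖ / ‖r_5‖^3
  = 2.376e-219 / (1.671e-73)^3
  = 2.376e-219 / 4.66583e-219 ≈ 0.50923

0.509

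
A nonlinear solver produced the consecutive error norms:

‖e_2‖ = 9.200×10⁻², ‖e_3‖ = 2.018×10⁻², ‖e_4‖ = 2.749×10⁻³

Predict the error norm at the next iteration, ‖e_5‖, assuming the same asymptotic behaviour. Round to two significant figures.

First estimate the order: p ≈ ln(‖e_4‖/‖e_3‖) / ln(‖e_3‖/‖e_2‖) = ln(2.749×10⁻³/2.018×10⁻²)/ln(2.018×10⁻²/9.200×10⁻²) = ln(0.136224)/ln(0.219348) ≈ 1.3140.
Then ‖e_5‖ ≈ ‖e_4‖·(‖e_4‖/‖e_3‖)^p = 2.749×10⁻³·(0.136224)^1.3140 = 2.749×10⁻³·0.0728466 ≈ 0.0002003.

2.0e-4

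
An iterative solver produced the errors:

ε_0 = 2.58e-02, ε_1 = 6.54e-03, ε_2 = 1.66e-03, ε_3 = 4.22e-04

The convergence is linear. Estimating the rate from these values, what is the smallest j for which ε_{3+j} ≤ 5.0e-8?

Rate ρ ≈ ε_3/ε_2 = 4.22e-04/1.66e-03 = 0.2542.
After j more steps, ε_{3+j} ≈ 4.22e-04·ρ^j; need ρ^j ≤ 5.0e-8/4.22e-04 = 0.000118483.
j ≥ ln(0.000118483)/ln(0.2542) = -9.0407/-1.36963 = 6.601.
So 7 more iterations are needed.

7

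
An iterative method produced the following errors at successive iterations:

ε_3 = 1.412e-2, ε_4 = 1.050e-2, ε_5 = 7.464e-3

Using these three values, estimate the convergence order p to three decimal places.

p ≈ ln(ε_5/ε_4) / ln(ε_4/ε_3)
  = ln(7.464e-3/1.050e-2) / ln(1.050e-2/1.412e-2)
  = ln(0.710857) / ln(0.743626)
  = -0.341284 / -0.296217 ≈ 1.152142

1.152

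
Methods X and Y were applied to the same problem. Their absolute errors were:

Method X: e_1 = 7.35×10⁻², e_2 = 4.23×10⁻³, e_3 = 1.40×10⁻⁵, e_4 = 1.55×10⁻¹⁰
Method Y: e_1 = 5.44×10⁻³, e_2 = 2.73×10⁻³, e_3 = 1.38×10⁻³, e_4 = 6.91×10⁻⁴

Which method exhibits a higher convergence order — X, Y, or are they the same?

Method X: p ≈ ln(1.55×10⁻¹⁰/1.40×10⁻⁵)/ln(1.40×10⁻⁵/4.23×10⁻³) ≈ 2.00.
Method Y: p ≈ ln(6.91×10⁻⁴/1.38×10⁻³)/ln(1.38×10⁻³/2.73×10⁻³) ≈ 1.01.
Method X has the higher order (≈2.0 vs ≈1.0).

X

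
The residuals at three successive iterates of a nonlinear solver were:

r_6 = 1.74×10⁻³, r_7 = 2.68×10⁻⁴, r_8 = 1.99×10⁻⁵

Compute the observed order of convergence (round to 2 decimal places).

1.39

p ≈ ln(r_8/r_7) / ln(r_7/r_6)
  = ln(1.99×10⁻⁵/2.68×10⁻⁴) / ln(2.68×10⁻⁴/1.74×10⁻³)
  = ln(0.0742537) / ln(0.154023)
  = -2.60027 / -1.87065 ≈ 1.39004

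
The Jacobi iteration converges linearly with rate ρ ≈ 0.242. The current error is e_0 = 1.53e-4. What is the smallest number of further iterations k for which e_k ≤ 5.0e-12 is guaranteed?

13

After k steps, e_k ≈ 1.53e-4·0.242^k.
Need 0.242^k ≤ 5.0e-12/1.53e-4 = 3.26797e-08.
k ≥ ln(3.26797e-08)/ln(0.242) = -17.2365/-1.41882 = 12.148.
Smallest integer k = 13.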